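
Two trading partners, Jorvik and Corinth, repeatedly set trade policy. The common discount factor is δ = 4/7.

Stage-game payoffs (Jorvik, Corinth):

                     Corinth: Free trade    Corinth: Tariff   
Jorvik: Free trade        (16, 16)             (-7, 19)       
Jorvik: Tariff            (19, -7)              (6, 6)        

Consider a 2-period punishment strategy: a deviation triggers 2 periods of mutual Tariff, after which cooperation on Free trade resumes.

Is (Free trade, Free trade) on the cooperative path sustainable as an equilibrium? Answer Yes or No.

Yes

IC: δ+…+δ^2 ≥ (19−16)/(16−6) = 3/10.
At δ = 4/7: partial sum = 0.8980 ≥ 0.3000. Cooperation sustainable.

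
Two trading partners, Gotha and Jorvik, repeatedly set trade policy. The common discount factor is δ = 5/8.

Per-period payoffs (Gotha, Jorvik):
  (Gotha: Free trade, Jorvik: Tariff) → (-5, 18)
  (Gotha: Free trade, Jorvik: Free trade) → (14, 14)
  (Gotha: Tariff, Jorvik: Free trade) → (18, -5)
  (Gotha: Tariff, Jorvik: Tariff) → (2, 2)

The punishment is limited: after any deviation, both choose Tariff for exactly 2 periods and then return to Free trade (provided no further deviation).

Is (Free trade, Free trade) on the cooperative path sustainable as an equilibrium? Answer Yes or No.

Yes

A one-shot deviation gives 18 now, then 2 for 2 periods, then back to 14.
Gain from deviating: (18−14) today; loss: (14−2) in each of the next 2 periods.
No-deviation condition: (14−2)(δ+…+δ^2) ≥ 18−14, i.e. δ+…+δ^2 ≥ 1/3.
At δ = 5/8: δ+…+δ^2 = 1.0156 ≥ 0.3333.
So cooperation is sustainable.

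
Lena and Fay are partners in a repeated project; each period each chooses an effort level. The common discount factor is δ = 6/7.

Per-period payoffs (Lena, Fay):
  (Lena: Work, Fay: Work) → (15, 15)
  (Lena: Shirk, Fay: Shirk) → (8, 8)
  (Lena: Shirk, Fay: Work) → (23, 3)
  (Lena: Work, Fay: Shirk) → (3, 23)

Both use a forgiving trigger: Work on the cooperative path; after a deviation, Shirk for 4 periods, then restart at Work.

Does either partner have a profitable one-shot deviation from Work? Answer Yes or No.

A one-shot deviation gives 23 now, then 8 for 4 periods, then back to 15.
Gain from deviating: (23−15) today; loss: (15−8) in each of the next 4 periods.
No-deviation condition: (15−8)(δ+…+δ^4) ≥ 23−15, i.e. δ+…+δ^4 ≥ 8/7.
At δ = 6/7: δ+…+δ^4 = 2.7613 ≥ 1.1429.
So cooperation is sustainable.

No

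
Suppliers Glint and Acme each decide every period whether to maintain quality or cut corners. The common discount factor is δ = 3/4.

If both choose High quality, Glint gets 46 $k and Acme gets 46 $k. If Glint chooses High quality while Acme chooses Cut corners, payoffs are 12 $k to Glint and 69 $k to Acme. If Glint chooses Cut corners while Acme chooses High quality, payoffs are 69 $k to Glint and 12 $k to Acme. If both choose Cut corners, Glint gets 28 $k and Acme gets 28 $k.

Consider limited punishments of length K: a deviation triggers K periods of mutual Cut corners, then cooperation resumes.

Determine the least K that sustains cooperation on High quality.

Need Σ_{k=1}^{K} δ^k ≥ (69−46)/(46−28) = 1.2778 at δ = 3/4.
At K = 1 the sum is 0.7500 < 1.2778; at K = 2 it is 1.3125 ≥ 1.2778.
So the minimum punishment length is K = 2.

2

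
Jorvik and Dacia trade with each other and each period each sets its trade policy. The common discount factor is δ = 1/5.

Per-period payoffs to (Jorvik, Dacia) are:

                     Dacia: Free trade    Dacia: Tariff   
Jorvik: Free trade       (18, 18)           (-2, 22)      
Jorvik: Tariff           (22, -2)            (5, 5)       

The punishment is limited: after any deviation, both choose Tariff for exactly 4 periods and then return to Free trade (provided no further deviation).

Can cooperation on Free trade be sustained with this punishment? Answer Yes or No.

IC: δ+…+δ^4 ≥ (22−18)/(18−5) = 4/13.
At δ = 1/5: partial sum = 0.2496 < 0.3077. Cooperation not sustainable.

No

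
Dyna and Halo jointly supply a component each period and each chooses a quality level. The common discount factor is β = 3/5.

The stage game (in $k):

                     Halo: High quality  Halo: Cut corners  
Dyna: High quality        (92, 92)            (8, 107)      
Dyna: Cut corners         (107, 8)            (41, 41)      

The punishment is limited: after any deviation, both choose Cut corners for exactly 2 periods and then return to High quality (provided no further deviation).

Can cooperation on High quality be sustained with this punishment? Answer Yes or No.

Yes

Comparing payoff streams over the 3 periods until play realigns: cooperate → 92(1+β+…+β^2); deviate → 107 + 41(β+…+β^2).
Cooperation is sustained iff (92−41)(β+…+β^2) ≥ 107−92.
β+…+β^2 = 3/5·(1−(3/5)^2)/(1−3/5) = 0.9600, and (107−92)/(92−41) = 0.2941.
0.9600 ≥ 0.2941, so cooperation is sustainable.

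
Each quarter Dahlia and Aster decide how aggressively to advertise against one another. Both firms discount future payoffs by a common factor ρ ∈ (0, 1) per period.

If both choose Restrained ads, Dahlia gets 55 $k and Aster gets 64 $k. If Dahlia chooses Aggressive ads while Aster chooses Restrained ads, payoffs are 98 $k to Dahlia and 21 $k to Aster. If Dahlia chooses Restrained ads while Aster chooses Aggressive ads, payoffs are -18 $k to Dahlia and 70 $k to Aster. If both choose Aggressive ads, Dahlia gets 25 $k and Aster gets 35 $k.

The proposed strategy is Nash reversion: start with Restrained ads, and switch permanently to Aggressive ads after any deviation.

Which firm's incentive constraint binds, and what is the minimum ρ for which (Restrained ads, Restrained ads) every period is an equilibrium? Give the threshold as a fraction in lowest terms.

Dahlia; ρ ≥ 43/73

Dahlia's threshold: (98−55)/(98−25) = 43/73.
Aster's threshold: (70−64)/(70−35) = 6/35.
43/73 > 6/35, so Dahlia binds and ρ* = 43/73.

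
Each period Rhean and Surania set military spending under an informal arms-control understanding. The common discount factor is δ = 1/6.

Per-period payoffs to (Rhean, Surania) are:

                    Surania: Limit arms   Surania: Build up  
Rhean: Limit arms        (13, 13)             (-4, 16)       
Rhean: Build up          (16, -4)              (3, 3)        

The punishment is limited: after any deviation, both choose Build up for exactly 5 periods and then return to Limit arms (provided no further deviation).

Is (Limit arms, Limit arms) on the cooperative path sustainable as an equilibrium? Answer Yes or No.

No

Comparing payoff streams over the 6 periods until play realigns: cooperate → 13(1+δ+…+δ^5); deviate → 16 + 3(δ+…+δ^5).
Cooperation is sustained iff (13−3)(δ+…+δ^5) ≥ 16−13.
δ+…+δ^5 = 1/6·(1−(1/6)^5)/(1−1/6) = 0.2000, and (16−13)/(13−3) = 0.3000.
0.2000 < 0.3000, so cooperation is not sustainable.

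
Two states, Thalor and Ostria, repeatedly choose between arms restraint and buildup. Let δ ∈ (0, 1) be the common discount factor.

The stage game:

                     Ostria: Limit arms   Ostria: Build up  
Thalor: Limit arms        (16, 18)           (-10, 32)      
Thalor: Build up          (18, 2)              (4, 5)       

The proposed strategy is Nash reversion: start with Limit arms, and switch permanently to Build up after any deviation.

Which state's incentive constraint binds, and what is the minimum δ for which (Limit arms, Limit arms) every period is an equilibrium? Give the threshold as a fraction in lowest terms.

Ostria; δ ≥ 14/27

For Thalor: deviation gain 18−16 = 2, per-period punishment loss 16−4 = 12. IC gives δ ≥ 2/14 = 1/7.
For Ostria: gain 14, loss 13 per period, so δ ≥ 14/27.
The tighter constraint is Ostria's, so cooperation needs δ ≥ 14/27.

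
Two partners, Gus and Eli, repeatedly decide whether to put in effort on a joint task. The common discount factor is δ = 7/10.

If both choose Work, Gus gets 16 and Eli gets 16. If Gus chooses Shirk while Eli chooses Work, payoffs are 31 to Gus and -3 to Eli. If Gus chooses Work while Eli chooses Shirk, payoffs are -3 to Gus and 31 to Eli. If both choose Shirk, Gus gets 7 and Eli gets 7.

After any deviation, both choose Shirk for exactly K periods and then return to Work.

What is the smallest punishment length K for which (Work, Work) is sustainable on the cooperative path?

Need Σ_{k=1}^{K} δ^k ≥ (31−16)/(16−7) = 1.6667 at δ = 7/10.
At K = 3 the sum is 1.5330 < 1.6667; at K = 4 it is 1.7731 ≥ 1.6667.
So the minimum punishment length is K = 4.

4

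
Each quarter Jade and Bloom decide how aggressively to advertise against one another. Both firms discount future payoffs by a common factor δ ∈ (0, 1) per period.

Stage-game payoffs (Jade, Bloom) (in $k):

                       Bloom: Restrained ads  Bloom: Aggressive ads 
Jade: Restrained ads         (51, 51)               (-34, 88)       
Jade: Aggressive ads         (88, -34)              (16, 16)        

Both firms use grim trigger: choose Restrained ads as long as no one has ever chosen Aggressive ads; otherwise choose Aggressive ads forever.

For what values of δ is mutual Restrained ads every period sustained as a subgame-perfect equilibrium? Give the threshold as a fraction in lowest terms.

37/72

Cooperation forever yields 51 each period: 51/(1−δ).
Deviating yields 88 once, then 16 forever: 88 + 16δ/(1−δ).
No profitable deviation requires 51/(1−δ) ≥ 88 + 16δ/(1−δ).
Multiplying by (1−δ): 51 ≥ 88(1−δ) + 16δ = 88 − 72δ.
So 72δ ≥ 37, i.e. δ ≥ 37/72.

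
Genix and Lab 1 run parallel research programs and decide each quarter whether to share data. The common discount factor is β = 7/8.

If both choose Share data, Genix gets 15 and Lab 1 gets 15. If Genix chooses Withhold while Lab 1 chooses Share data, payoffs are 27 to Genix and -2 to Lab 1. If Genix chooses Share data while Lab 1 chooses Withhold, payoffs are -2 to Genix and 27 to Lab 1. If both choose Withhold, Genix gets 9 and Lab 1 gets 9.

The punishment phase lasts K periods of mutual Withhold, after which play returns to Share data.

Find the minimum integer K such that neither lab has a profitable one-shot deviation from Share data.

IC: β(1−β^K)/(1−β) ≥ (27−15)/(15−9) = 2.
With β = 7/8: need 1 − β^K ≥ 2·(1−7/8)/(7/8), i.e. β^K ≤ 0.7143.
Since (7/8)^2 = 0.7656 and (7/8)^3 = 0.6699, the smallest such K is 3.

3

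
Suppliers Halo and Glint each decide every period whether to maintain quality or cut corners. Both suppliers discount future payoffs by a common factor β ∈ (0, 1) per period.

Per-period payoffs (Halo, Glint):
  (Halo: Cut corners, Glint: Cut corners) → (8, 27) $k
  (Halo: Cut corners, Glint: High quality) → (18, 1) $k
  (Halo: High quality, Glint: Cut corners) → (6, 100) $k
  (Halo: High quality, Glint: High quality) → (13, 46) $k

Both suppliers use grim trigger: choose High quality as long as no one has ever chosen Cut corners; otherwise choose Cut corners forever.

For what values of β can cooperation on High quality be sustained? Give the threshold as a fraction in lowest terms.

Halo: cooperation gives 13 each period; deviation gives 18 once then 8 forever.
  13/(1−β) ≥ 18 + 8β/(1−β) ⇒ β ≥ 5/10 = 1/2.
Glint: cooperation gives 46 each period; deviation gives 100 once then 27 forever.
  β ≥ 54/73.
Both must hold, so the binding constraint is Glint's: β ≥ 54/73.

54/73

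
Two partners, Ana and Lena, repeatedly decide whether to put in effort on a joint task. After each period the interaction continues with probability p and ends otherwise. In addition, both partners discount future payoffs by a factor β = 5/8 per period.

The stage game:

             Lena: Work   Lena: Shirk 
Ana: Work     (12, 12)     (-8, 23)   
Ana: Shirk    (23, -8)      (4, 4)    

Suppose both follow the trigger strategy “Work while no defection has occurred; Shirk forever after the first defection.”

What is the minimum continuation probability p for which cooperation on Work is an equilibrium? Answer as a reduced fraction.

With continuation probability p and discount β, the effective per-period discount factor is βp.
Grim-trigger IC: βp ≥ (23−12)/(23−4) = 11/19.
So p ≥ (11/19)/(5/8) = 88/95.

88/95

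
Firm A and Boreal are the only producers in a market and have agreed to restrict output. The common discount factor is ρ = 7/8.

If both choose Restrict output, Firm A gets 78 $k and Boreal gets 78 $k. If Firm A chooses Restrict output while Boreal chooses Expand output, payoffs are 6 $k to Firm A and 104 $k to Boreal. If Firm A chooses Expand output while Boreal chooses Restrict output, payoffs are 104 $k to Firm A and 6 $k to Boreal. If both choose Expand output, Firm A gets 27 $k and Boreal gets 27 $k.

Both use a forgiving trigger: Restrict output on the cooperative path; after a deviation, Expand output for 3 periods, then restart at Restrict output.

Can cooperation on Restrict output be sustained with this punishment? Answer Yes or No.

Yes

A one-shot deviation gives 104 now, then 27 for 3 periods, then back to 78.
Gain from deviating: (104−78) today; loss: (78−27) in each of the next 3 periods.
No-deviation condition: (78−27)(ρ+…+ρ^3) ≥ 104−78, i.e. ρ+…+ρ^3 ≥ 26/51.
At ρ = 7/8: ρ+…+ρ^3 = 2.3105 ≥ 0.5098.
So cooperation is sustainable.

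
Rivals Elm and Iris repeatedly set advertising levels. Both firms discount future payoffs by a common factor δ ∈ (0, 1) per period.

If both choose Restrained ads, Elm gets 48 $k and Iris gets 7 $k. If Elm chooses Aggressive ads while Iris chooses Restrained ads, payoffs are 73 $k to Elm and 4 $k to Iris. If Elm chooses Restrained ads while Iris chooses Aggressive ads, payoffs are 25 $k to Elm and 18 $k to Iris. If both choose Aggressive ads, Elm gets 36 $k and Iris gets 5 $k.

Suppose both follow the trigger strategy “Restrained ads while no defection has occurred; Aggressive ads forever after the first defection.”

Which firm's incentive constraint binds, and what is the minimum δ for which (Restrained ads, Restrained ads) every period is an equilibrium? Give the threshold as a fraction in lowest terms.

Iris; δ ≥ 11/13

Elm's threshold: (73−48)/(73−36) = 25/37.
Iris's threshold: (18−7)/(18−5) = 11/13.
25/37 < 11/13, so Iris binds and δ* = 11/13.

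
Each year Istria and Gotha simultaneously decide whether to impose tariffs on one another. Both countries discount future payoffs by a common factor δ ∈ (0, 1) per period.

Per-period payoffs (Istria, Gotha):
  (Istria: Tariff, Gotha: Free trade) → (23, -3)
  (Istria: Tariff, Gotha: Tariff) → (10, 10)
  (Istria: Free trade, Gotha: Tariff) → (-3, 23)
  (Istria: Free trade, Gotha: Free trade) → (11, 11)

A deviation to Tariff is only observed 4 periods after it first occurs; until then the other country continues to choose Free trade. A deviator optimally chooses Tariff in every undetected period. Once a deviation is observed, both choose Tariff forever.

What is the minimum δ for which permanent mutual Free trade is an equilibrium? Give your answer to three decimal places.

A deviator earns 23 for 4 periods, then 10 forever; cooperating earns 11 forever. Multiplying the IC by (1−δ):
11 ≥ 23(1−δ^4) + 10δ^4, so 13·δ^4 ≥ 12 and δ^4 ≥ 12/13.
δ ≥ (12/13)^(1/4) ≈ 0.980.

0.980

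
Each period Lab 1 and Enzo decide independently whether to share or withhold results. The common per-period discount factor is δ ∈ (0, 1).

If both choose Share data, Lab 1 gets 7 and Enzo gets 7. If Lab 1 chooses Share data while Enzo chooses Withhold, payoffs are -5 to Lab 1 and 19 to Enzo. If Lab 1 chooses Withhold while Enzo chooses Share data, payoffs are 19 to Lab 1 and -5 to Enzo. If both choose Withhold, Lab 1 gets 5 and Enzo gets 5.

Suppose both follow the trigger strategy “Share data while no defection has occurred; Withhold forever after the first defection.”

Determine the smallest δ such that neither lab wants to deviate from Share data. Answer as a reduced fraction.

6/7

Cooperation forever yields 7 each period: 7/(1−δ).
Deviating yields 19 once, then 5 forever: 19 + 5δ/(1−δ).
No profitable deviation requires 7/(1−δ) ≥ 19 + 5δ/(1−δ).
Multiplying by (1−δ): 7 ≥ 19(1−δ) + 5δ = 19 − 14δ.
So 14δ ≥ 12, i.e. δ ≥ 12/14 = 6/7.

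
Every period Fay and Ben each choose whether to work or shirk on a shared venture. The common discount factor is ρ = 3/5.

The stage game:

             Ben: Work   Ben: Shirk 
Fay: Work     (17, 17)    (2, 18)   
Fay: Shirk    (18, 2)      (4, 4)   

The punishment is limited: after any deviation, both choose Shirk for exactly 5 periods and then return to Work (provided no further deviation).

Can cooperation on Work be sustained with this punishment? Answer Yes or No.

Yes

A one-shot deviation gives 18 now, then 4 for 5 periods, then back to 17.
Gain from deviating: (18−17) today; loss: (17−4) in each of the next 5 periods.
No-deviation condition: (17−4)(ρ+…+ρ^5) ≥ 18−17, i.e. ρ+…+ρ^5 ≥ 1/13.
At ρ = 3/5: ρ+…+ρ^5 = 1.3834 ≥ 0.0769.
So cooperation is sustainable.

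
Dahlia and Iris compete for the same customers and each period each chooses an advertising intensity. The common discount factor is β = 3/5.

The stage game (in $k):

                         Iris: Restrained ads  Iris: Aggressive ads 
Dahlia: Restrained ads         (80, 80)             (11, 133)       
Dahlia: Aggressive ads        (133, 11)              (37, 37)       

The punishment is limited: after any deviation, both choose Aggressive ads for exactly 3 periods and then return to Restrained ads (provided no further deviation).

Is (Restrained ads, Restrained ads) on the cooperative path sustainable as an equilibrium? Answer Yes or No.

No

IC: β+…+β^3 ≥ (133−80)/(80−37) = 53/43.
At β = 3/5: partial sum = 1.1760 < 1.2326. Cooperation not sustainable.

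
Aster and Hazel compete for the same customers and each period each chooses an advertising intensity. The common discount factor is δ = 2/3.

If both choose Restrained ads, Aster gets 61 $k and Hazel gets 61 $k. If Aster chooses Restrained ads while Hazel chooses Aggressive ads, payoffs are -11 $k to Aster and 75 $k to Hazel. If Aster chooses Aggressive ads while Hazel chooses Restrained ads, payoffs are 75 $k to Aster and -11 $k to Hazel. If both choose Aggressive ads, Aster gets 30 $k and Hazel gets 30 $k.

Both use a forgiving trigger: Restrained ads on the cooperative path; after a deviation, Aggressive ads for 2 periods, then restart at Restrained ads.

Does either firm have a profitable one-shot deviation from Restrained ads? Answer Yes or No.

Comparing payoff streams over the 3 periods until play realigns: cooperate → 61(1+δ+…+δ^2); deviate → 75 + 30(δ+…+δ^2).
Cooperation is sustained iff (61−30)(δ+…+δ^2) ≥ 75−61.
δ+…+δ^2 = 2/3·(1−(2/3)^2)/(1−2/3) = 1.1111, and (75−61)/(61−30) = 0.4516.
1.1111 ≥ 0.4516, so cooperation is sustainable.

No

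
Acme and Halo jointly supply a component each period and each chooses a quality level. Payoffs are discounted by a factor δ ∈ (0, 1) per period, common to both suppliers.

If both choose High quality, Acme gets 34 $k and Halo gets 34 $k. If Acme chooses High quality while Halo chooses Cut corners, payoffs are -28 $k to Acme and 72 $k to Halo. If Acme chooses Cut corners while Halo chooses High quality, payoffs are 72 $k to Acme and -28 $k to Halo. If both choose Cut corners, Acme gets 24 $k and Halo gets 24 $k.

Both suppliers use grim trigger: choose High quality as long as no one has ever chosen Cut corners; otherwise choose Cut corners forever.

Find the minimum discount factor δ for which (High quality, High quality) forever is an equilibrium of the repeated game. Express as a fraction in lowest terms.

19/24

34/(1−δ) ≥ 72 + 24δ/(1−δ)
34 ≥ 72 − 48δ
δ ≥ 38/48 = 19/24.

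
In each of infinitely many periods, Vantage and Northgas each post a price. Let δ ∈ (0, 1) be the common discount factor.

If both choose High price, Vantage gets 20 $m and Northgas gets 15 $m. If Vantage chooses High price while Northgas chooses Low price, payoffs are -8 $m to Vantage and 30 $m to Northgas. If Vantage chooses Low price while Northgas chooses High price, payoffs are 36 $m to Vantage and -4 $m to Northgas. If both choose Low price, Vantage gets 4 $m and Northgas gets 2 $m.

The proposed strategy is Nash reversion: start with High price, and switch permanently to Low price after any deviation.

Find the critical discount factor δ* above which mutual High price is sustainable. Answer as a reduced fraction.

Vantage: cooperation gives 20 each period; deviation gives 36 once then 4 forever.
  20/(1−δ) ≥ 36 + 4δ/(1−δ) ⇒ δ ≥ 16/32 = 1/2.
Northgas: cooperation gives 15 each period; deviation gives 30 once then 2 forever.
  δ ≥ 15/28.
Both must hold, so the binding constraint is Northgas's: δ ≥ 15/28.

15/28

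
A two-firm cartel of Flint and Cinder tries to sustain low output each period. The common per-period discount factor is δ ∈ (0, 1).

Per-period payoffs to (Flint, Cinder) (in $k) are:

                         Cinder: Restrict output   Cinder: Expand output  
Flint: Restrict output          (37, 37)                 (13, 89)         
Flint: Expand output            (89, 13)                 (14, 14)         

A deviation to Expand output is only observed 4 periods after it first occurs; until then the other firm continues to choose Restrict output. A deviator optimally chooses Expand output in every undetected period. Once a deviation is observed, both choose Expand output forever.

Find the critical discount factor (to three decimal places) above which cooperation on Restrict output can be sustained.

0.913

Deviating for the 4 undetected periods gains 89−37 = 52 per period over cooperation, then loses 37−14 = 23 per period forever once punishment starts.
Gain: 52(1 + δ + … + δ^3); loss: 23·δ^4/(1−δ).
No profitable deviation ⇔ 52(1−δ^4) ≤ 23·δ^4, i.e. δ^4 ≥ 52/(52+23) = 52/75.
Hence δ ≥ (52/75)^(1/4) ≈ 0.913.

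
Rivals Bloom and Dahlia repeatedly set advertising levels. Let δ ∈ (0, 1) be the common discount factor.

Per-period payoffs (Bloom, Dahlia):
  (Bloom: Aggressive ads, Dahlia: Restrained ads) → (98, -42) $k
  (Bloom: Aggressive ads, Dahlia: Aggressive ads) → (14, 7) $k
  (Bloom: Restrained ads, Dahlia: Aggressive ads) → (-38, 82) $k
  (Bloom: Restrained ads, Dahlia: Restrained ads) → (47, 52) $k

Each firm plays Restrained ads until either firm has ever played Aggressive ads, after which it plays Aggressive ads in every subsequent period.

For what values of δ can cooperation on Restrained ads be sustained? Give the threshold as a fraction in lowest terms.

Bloom: cooperation gives 47 each period; deviation gives 98 once then 14 forever.
  47/(1−δ) ≥ 98 + 14δ/(1−δ) ⇒ δ ≥ 51/84 = 17/28.
Dahlia: cooperation gives 52 each period; deviation gives 82 once then 7 forever.
  δ ≥ 30/75 = 2/5.
Both must hold, so the binding constraint is Bloom's: δ ≥ 17/28.

17/28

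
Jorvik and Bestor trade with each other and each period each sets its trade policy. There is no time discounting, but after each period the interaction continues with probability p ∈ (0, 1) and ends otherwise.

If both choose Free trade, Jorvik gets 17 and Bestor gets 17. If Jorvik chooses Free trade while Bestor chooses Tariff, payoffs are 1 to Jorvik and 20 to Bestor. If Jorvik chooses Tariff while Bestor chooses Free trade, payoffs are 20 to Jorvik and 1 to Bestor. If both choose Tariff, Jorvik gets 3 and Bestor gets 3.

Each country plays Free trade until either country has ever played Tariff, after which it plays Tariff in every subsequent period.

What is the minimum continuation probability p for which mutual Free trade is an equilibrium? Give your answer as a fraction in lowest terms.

3/17

Expected cooperation value is 17 + p·17 + p²·17 + … = 17/(1−p); deviation gives 20 + p·3/(1−p).
17 ≥ 20(1−p) + 3p ⇒ 17p ≥ 3 ⇒ p ≥ 3/17.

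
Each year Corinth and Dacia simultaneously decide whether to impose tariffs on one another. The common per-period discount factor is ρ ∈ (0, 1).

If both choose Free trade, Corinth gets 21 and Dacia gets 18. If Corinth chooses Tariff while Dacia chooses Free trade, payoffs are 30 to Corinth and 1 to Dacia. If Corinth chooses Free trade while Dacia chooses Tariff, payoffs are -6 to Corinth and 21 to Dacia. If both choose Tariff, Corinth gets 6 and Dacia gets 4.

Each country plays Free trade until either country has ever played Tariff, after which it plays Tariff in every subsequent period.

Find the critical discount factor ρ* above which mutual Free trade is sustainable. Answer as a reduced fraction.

3/8

For Corinth: deviation gain 30−21 = 9, per-period punishment loss 21−6 = 15. IC gives ρ ≥ 9/24 = 3/8.
For Dacia: gain 3, loss 14 per period, so ρ ≥ 3/17.
The tighter constraint is Corinth's, so cooperation needs ρ ≥ 3/8.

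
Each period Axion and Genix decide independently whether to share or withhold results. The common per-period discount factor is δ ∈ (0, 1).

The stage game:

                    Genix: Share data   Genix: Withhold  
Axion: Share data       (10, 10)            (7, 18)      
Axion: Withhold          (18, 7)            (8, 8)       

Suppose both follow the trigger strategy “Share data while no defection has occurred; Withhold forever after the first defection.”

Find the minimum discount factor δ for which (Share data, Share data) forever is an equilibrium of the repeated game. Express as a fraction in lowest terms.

Under grim trigger the critical discount factor is (T−C)/(T−P) with T = 18, C = 10, P = 8.
δ* = (18−10)/(18−8) = 8/10 = 4/5.

4/5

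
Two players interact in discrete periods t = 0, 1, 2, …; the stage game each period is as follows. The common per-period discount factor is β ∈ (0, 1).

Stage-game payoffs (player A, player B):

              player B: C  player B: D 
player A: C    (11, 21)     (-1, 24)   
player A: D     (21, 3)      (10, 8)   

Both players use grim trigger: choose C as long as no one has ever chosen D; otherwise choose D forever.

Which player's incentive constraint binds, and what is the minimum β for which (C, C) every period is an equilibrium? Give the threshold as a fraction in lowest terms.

player A; β ≥ 10/11

player A: cooperation gives 11 each period; deviation gives 21 once then 10 forever.
  11/(1−β) ≥ 21 + 10β/(1−β) ⇒ β ≥ 10/11.
player B: cooperation gives 21 each period; deviation gives 24 once then 8 forever.
  β ≥ 3/16.
Both must hold, so the binding constraint is player A's: β ≥ 10/11.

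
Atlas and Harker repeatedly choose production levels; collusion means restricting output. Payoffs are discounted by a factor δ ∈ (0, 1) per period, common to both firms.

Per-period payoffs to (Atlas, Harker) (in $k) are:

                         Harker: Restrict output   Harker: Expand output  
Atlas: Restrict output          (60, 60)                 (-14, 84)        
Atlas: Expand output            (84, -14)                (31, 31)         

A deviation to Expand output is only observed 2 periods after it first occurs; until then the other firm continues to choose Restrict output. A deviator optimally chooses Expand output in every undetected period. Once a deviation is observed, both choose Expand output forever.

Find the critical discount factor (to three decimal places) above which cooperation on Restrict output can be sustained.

The best deviation is to choose Expand output for all 2 undetected periods, earning 84 each, then 31 forever once detected.
Deviation value: 84(1−δ^2)/(1−δ) + 31δ^2/(1−δ); cooperation value: 60/(1−δ).
IC: 60 ≥ 84(1−δ^2) + 31δ^2 = 84 − 53δ^2.
So δ^2 ≥ 24/53, giving δ ≥ (24/53)^(1/2) ≈ 0.673.

0.673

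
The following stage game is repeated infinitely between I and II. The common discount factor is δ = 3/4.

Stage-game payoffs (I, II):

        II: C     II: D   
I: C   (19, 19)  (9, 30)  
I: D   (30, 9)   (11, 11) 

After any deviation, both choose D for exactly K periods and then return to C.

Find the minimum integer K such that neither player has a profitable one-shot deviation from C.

3

No profitable deviation requires (19−11)(δ+…+δ^K) ≥ 30−19, i.e. δ+…+δ^K ≥ 11/8 ≈ 1.3750.
With δ = 3/4, the partial sums are K=1: 0.7500, K=2: 1.3125, K=3: 1.7344.
K = 3 is the first length at which the sum reaches 1.3750.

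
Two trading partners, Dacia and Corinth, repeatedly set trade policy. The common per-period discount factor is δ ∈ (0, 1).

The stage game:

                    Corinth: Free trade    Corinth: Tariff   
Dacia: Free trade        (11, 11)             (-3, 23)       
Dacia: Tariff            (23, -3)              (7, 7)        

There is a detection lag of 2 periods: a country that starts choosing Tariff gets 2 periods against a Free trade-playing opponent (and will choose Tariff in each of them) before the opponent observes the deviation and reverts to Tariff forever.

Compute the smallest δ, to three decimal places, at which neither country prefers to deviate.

A deviator earns 23 for 2 periods, then 7 forever; cooperating earns 11 forever. Multiplying the IC by (1−δ):
11 ≥ 23(1−δ^2) + 7δ^2, so 16·δ^2 ≥ 12 and δ^2 ≥ 3/4.
δ ≥ (3/4)^(1/2) ≈ 0.866.

0.866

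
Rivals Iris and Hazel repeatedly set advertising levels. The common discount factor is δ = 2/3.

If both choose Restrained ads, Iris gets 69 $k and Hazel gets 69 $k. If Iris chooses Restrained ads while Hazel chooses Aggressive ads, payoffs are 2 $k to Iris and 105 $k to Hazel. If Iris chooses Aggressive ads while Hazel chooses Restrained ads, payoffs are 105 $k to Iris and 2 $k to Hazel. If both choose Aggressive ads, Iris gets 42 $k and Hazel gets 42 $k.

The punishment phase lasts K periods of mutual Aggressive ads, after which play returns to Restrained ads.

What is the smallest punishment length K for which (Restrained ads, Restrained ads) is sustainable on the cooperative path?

No profitable deviation requires (69−42)(δ+…+δ^K) ≥ 105−69, i.e. δ+…+δ^K ≥ 4/3 ≈ 1.3333.
With δ = 2/3, the partial sums are K=1: 0.6667, K=2: 1.1111, K=3: 1.4074.
K = 3 is the first length at which the sum reaches 1.3333.

3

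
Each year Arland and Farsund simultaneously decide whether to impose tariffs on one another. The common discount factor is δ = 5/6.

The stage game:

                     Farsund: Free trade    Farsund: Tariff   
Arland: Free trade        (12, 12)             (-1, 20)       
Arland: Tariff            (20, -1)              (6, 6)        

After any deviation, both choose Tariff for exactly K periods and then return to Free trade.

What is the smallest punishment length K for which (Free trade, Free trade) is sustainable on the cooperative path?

2

No profitable deviation requires (12−6)(δ+…+δ^K) ≥ 20−12, i.e. δ+…+δ^K ≥ 4/3 ≈ 1.3333.
With δ = 5/6, the partial sums are K=1: 0.8333, K=2: 1.5278.
K = 2 is the first length at which the sum reaches 1.3333.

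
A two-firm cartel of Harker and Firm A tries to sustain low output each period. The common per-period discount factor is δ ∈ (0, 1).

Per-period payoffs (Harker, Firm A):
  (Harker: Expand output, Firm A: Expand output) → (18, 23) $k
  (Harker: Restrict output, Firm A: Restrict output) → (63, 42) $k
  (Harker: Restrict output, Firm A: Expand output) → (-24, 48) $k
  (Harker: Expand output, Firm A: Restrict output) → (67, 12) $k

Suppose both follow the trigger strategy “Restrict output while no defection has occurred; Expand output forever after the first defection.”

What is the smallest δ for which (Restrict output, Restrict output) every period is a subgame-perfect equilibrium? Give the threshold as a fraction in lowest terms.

6/25

For Harker: deviation gain 67−63 = 4, per-period punishment loss 63−18 = 45. IC gives δ ≥ 4/49.
For Firm A: gain 6, loss 19 per period, so δ ≥ 6/25.
The tighter constraint is Firm A's, so cooperation needs δ ≥ 6/25.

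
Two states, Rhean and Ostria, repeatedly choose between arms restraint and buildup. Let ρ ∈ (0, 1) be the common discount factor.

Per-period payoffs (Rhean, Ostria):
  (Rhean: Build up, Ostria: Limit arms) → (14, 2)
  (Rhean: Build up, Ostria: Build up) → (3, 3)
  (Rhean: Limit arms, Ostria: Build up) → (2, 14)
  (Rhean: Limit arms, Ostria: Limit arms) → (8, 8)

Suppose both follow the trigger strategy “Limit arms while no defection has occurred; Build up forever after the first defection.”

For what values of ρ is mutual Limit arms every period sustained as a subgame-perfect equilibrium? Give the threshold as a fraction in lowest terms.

Cooperation forever yields 8 each period: 8/(1−ρ).
Deviating yields 14 once, then 3 forever: 14 + 3ρ/(1−ρ).
No profitable deviation requires 8/(1−ρ) ≥ 14 + 3ρ/(1−ρ).
Multiplying by (1−ρ): 8 ≥ 14(1−ρ) + 3ρ = 14 − 11ρ.
So 11ρ ≥ 6, i.e. ρ ≥ 6/11.

6/11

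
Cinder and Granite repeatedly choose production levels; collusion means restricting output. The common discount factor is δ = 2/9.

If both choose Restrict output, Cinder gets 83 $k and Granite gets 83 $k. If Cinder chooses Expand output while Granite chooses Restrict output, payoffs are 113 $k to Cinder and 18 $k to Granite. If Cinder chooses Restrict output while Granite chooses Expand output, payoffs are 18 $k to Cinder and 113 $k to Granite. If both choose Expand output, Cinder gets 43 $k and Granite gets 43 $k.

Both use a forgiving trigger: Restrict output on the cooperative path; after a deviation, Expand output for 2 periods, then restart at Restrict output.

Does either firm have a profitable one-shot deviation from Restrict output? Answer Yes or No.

A one-shot deviation gives 113 now, then 43 for 2 periods, then back to 83.
Gain from deviating: (113−83) today; loss: (83−43) in each of the next 2 periods.
No-deviation condition: (83−43)(δ+…+δ^2) ≥ 113−83, i.e. δ+…+δ^2 ≥ 3/4.
At δ = 2/9: δ+…+δ^2 = 0.2716 < 0.7500.
So cooperation is not sustainable.

Yes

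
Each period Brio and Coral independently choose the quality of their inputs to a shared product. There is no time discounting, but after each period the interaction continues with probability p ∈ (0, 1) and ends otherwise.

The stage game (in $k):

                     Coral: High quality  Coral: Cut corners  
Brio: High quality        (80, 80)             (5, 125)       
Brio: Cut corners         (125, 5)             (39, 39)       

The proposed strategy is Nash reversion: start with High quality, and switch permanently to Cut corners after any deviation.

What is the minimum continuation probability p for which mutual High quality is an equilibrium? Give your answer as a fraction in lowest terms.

Expected cooperation value is 80 + p·80 + p²·80 + … = 80/(1−p); deviation gives 125 + p·39/(1−p).
80 ≥ 125(1−p) + 39p ⇒ 86p ≥ 45 ⇒ p ≥ 45/86.

45/86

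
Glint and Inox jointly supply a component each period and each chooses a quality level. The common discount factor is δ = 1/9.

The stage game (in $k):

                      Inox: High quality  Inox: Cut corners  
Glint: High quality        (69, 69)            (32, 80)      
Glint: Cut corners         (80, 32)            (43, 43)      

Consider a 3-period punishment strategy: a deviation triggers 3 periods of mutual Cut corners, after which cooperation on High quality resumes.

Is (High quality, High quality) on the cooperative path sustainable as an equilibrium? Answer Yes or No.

Comparing payoff streams over the 4 periods until play realigns: cooperate → 69(1+δ+…+δ^3); deviate → 80 + 43(δ+…+δ^3).
Cooperation is sustained iff (69−43)(δ+…+δ^3) ≥ 80−69.
δ+…+δ^3 = 1/9·(1−(1/9)^3)/(1−1/9) = 0.1248, and (80−69)/(69−43) = 0.4231.
0.1248 < 0.4231, so cooperation is not sustainable.

No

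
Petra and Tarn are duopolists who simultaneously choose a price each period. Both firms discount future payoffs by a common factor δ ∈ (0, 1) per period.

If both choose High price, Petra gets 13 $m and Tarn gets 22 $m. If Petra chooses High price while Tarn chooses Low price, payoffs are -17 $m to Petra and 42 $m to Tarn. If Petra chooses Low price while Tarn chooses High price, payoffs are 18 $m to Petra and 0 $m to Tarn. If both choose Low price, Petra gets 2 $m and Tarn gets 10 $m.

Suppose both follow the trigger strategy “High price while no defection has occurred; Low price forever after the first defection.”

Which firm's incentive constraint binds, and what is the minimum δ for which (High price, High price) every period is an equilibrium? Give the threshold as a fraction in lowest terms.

Tarn; δ ≥ 5/8

For Petra: deviation gain 18−13 = 5, per-period punishment loss 13−2 = 11. IC gives δ ≥ 5/16.
For Tarn: gain 20, loss 12 per period, so δ ≥ 20/32 = 5/8.
The tighter constraint is Tarn's, so cooperation needs δ ≥ 5/8.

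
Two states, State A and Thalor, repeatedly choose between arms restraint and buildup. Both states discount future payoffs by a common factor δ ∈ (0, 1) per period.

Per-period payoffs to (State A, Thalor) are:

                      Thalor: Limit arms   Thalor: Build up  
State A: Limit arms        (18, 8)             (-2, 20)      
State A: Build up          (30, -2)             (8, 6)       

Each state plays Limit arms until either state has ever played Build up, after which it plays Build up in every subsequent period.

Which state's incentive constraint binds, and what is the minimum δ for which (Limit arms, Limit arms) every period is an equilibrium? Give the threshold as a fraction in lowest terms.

For State A: deviation gain 30−18 = 12, per-period punishment loss 18−8 = 10. IC gives δ ≥ 12/22 = 6/11.
For Thalor: gain 12, loss 2 per period, so δ ≥ 12/14 = 6/7.
The tighter constraint is Thalor's, so cooperation needs δ ≥ 6/7.

Thalor; δ ≥ 6/7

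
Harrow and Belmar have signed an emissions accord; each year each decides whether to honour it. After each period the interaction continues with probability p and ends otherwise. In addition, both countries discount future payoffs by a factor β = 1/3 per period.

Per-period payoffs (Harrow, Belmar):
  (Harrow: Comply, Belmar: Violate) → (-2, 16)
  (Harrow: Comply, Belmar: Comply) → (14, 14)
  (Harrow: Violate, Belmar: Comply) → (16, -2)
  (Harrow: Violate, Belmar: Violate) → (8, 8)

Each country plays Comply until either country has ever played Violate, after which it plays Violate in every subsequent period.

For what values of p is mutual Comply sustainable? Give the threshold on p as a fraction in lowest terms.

Expected continuation weight on next period's payoff is β·p = 1/3·p, which plays the role of the discount factor.
Cooperation requires 1/3·p ≥ (16−14)/(16−8) = 1/4, hence p ≥ 3/4.

3/4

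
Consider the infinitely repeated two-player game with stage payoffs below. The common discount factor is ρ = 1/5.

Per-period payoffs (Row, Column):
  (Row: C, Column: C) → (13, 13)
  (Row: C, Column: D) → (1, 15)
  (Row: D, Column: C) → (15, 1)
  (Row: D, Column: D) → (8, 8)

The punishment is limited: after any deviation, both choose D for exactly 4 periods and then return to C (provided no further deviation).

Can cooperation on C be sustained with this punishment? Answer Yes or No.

No

IC: ρ+…+ρ^4 ≥ (15−13)/(13−8) = 2/5.
At ρ = 1/5: partial sum = 0.2496 < 0.4000. Cooperation not sustainable.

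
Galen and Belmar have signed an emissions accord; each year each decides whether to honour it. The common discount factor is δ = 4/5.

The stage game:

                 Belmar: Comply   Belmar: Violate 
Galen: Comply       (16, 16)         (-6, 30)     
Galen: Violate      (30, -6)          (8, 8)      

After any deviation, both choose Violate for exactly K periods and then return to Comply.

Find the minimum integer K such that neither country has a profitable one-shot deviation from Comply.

3

Need Σ_{k=1}^{K} δ^k ≥ (30−16)/(16−8) = 1.7500 at δ = 4/5.
At K = 2 the sum is 1.4400 < 1.7500; at K = 3 it is 1.9520 ≥ 1.7500.
So the minimum punishment length is K = 3.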